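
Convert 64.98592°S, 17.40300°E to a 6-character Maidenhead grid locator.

JC85qa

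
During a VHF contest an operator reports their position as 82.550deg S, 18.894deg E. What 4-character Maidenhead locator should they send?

JA97

Add 180° to longitude and 90° to latitude: 198.89, 7.45.
Field: 198.89/20 → 9 → J, 7.45/10 → 0 → A; chars JA.
Square: 18.89/2 → 9, 7.45/1 → 7; chars 97.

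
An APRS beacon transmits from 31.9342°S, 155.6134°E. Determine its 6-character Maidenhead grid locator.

QF78tb

Offset from 180°W / 90°S: lon 335.6134°, lat 58.0658°.
Field: 335.6134/20 → 16 → Q, 58.0658/10 → 5 → F; chars QF.
Square: 15.6134/2 → 7, 8.0658/1 → 8; chars 78.
Subsquare: 1.6134/0.0833333 → 19 → t, 0.0658/0.0416667 → 1 → b; chars tb.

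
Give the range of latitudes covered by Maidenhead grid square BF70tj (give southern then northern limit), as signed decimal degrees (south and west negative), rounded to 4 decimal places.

-39.6250, -39.5833

Field B=1, F=5: +1·20° lon, +5·10° lat → SW at lon -160°, lat -40°.
Square 7, 0: +7·2° lon, +0·1° lat → SW at lon -146°, lat -40°.
Subsquare t=19, j=9: +19·0.0833333° lon, +9·0.0416667° lat → SW at lon -144.417°, lat -39.625°.
Cell spans 0.0833333° lon × 0.0416667° lat.
south -39.6250, north -39.5833.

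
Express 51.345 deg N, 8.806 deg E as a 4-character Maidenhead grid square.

JO41

Offset from 180°W / 90°S: lon 188.81°, lat 141.34°.
Field: lon ⌊188.81/20⌋ = 9 → J; lat ⌊141.34/10⌋ = 14 → O.
Square: lon ⌊8.81/2⌋ = 4; lat ⌊1.34/1⌋ = 1.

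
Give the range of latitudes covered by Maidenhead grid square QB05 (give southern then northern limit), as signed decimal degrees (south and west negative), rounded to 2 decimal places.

-75.00, -74.00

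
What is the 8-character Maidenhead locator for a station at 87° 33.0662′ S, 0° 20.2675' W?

IA92tk97

Shift to the Maidenhead origin (180°W, 90°S): lon 179.66221, lat 2.44890.
Field: 179.66221/20 → 8 → I, 2.44890/10 → 0 → A; chars IA.
Square: 19.66221/2 → 9, 2.44890/1 → 2; chars 92.
Subsquare: 1.66221/0.0833333 → 19 → t, 0.44890/0.0416667 → 10 → k; chars tk.
Extended square: 0.07887/0.00833333 → 9, 0.03223/0.00416667 → 7; chars 97.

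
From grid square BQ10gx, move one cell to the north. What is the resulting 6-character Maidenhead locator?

Latitude subsquare x = 23; +1 → 24, wraps to 0 = a, carry into square.
Latitude square 0; +1 → 1.
The longitude characters are unchanged.

BQ11ga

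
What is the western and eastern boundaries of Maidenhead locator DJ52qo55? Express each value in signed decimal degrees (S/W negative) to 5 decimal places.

Field D=3, J=9: +3·20° lon, +9·10° lat → SW at lon -120°, lat 0°.
Square 5, 2: +5·2° lon, +2·1° lat → SW at lon -110°, lat 2°.
Subsquare q=16, o=14: +16·0.0833333° lon, +14·0.0416667° lat → SW at lon -108.667°, lat 2.58333°.
Extended square 5, 5: +5·0.00833333° lon, +5·0.00416667° lat → SW at lon -108.625°, lat 2.60417°.
Cell spans 0.00833333° lon × 0.00416667° lat.
west -108.62500, east -108.61667.

-108.62500, -108.61667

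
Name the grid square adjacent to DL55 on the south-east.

Longitude square 5; +1 → 6.
Latitude square 5; −1 → 4.

DL64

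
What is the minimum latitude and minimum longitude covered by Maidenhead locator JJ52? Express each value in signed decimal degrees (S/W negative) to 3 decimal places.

Field J=9, J=9: +9·20° lon, +9·10° lat → SW at lon 0°, lat 0°.
Square 5, 2: +5·2° lon, +2·1° lat → SW at lon 10°, lat 2°.
latitude 2.000, longitude 10.000.

2.000, 10.000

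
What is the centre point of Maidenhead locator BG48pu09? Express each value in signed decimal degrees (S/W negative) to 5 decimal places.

Field B=1, G=6: +1·20° lon, +6·10° lat → SW at lon -160°, lat -30°.
Square 4, 8: +4·2° lon, +8·1° lat → SW at lon -152°, lat -22°.
Subsquare p=15, u=20: +15·0.0833333° lon, +20·0.0416667° lat → SW at lon -150.75°, lat -21.1667°.
Extended square 0, 9: +0·0.00833333° lon, +9·0.00416667° lat → SW at lon -150.75°, lat -21.1292°.
Cell spans 0.00833333° lon × 0.00416667° lat. Centre is SW corner plus half of each.
latitude -21.12708, longitude -150.74583.

-21.12708, -150.74583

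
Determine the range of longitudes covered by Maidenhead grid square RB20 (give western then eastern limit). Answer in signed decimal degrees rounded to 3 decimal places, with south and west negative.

164.000, 166.000

Field R=17, B=1: +17·20° lon, +1·10° lat → SW at lon 160°, lat -80°.
Square 2, 0: +2·2° lon, +0·1° lat → SW at lon 164°, lat -80°.
Cell spans 2° lon × 1° lat.
west 164.000, east 166.000.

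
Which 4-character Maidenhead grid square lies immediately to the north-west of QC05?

PC96

Longitude square 0; −1 → -1, wraps to 9, carry into field.
Longitude field Q = 16; −1 → 15 = P.
Latitude square 5; +1 → 6.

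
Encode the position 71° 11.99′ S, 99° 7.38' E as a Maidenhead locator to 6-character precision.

Shift to the Maidenhead origin (180°W, 90°S): lon 279.1230, lat 18.8002.
Field: 279.1230/20 → 13 → N, 18.8002/10 → 1 → B; chars NB.
Square: 19.1230/2 → 9, 8.8002/1 → 8; chars 98.
Subsquare: 1.1230/0.0833333 → 13 → n, 0.8002/0.0416667 → 19 → t; chars nt.

NB98nt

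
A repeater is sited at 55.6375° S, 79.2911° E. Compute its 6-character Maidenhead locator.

MD94pi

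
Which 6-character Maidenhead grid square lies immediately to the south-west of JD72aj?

Longitude subsquare a = 0; −1 → -1, wraps to 23 = x, carry into square.
Longitude square 7; −1 → 6.
Latitude subsquare j = 9; −1 → 8 = i.

JD62xi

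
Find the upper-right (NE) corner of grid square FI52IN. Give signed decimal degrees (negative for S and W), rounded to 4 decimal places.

Field F=5, I=8: +5·20° lon, +8·10° lat → SW at lon -80°, lat -10°.
Square 5, 2: +5·2° lon, +2·1° lat → SW at lon -70°, lat -8°.
Subsquare i=8, n=13: +8·0.0833333° lon, +13·0.0416667° lat → SW at lon -69.3333°, lat -7.45833°.
Cell spans 0.0833333° lon × 0.0416667° lat. NE corner is SW corner plus one full cell.
latitude -7.4167, longitude -69.2500.

-7.4167, -69.2500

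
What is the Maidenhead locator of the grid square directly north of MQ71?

MQ72

Latitude square 1; +1 → 2.
The longitude characters are unchanged.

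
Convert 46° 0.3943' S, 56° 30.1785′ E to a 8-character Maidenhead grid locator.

Shift to the Maidenhead origin (180°W, 90°S): lon 236.50297, lat 43.99343.
Field: 236.50297/20 → 11 → L, 43.99343/10 → 4 → E; chars LE.
Square: 16.50297/2 → 8, 3.99343/1 → 3; chars 83.
Subsquare: 0.50297/0.0833333 → 6 → g, 0.99343/0.0416667 → 23 → x; chars gx.
Extended square: 0.00297/0.00833333 → 0, 0.03510/0.00416667 → 8; chars 08.

LE83gx08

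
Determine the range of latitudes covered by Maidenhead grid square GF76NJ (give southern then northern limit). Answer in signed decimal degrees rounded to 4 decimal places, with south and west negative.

-33.6250, -33.5833

Field G=6, F=5: +6·20° lon, +5·10° lat → SW at lon -60°, lat -40°.
Square 7, 6: +7·2° lon, +6·1° lat → SW at lon -46°, lat -34°.
Subsquare n=13, j=9: +13·0.0833333° lon, +9·0.0416667° lat → SW at lon -44.9167°, lat -33.625°.
Cell spans 0.0833333° lon × 0.0416667° lat.
south -33.6250, north -33.5833.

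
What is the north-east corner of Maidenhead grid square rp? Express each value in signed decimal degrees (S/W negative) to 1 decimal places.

70.0, 180.0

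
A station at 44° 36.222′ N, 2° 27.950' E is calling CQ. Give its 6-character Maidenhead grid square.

JN14fo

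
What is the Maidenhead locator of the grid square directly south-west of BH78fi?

BH78eh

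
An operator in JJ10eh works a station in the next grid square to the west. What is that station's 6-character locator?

Longitude subsquare e = 4; −1 → 3 = d.
The latitude characters are unchanged.

JJ10dh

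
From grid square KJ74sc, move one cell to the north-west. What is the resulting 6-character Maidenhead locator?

KJ74rd

Longitude subsquare s = 18; −1 → 17 = r.
Latitude subsquare c = 2; +1 → 3 = d.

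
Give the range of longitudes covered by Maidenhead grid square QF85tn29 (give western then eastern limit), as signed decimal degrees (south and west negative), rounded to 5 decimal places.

157.60000, 157.60833

Field Q=16, F=5: +16·20° lon, +5·10° lat → SW at lon 140°, lat -40°.
Square 8, 5: +8·2° lon, +5·1° lat → SW at lon 156°, lat -35°.
Subsquare t=19, n=13: +19·0.0833333° lon, +13·0.0416667° lat → SW at lon 157.583°, lat -34.4583°.
Extended square 2, 9: +2·0.00833333° lon, +9·0.00416667° lat → SW at lon 157.6°, lat -34.4208°.
Cell spans 0.00833333° lon × 0.00416667° lat.
west 157.60000, east 157.60833.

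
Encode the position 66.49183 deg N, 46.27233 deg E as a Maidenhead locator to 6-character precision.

Offset from 180°W / 90°S: lon 226.2723°, lat 156.4918°.
Field: lon ⌊226.2723/20⌋ = 11 → L; lat ⌊156.4918/10⌋ = 15 → P.
Square: lon ⌊6.2723/2⌋ = 3; lat ⌊6.4918/1⌋ = 6.
Subsquare: lon ⌊0.2723/0.0833333⌋ = 3 → d; lat ⌊0.4918/0.0416667⌋ = 11 → l.

LP36dl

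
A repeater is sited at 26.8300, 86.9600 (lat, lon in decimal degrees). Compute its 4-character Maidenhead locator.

NL36

Shift to the Maidenhead origin (180°W, 90°S): lon 266.96, lat 116.83.
Field (20°×10°, letters A–R): lon ⌊266.96/20⌋ = 13 → N; lat ⌊116.83/10⌋ = 11 → L.
Square (2°×1°, digits 0–9): lon ⌊6.96/2⌋ = 3; lat ⌊6.83/1⌋ = 6.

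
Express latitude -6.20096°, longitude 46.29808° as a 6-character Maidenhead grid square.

LI33dt

Add 180° to longitude and 90° to latitude: 226.2981, 83.7990.
Field: 226.2981/20 → 11 → L, 83.7990/10 → 8 → I; chars LI.
Square: 6.2981/2 → 3, 3.7990/1 → 3; chars 33.
Subsquare: 0.2981/0.0833333 → 3 → d, 0.7990/0.0416667 → 19 → t; chars dt.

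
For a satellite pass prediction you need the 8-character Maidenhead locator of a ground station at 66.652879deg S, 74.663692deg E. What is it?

Add 180° to longitude and 90° to latitude: 254.66369, 23.34712.
Field: 254.66369/20 → 12 → M, 23.34712/10 → 2 → C; chars MC.
Square: 14.66369/2 → 7, 3.34712/1 → 3; chars 73.
Subsquare: 0.66369/0.0833333 → 7 → h, 0.34712/0.0416667 → 8 → i; chars hi.
Extended square: 0.08036/0.00833333 → 9, 0.01379/0.00416667 → 3; chars 93.

MC73hi93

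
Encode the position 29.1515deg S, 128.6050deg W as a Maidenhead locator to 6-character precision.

Shift to the Maidenhead origin (180°W, 90°S): lon 51.3950, lat 60.8485.
Field: 51.3950/20 → 2 → C, 60.8485/10 → 6 → G; chars CG.
Square: 11.3950/2 → 5, 0.8485/1 → 0; chars 50.
Subsquare: 1.3950/0.0833333 → 16 → q, 0.8485/0.0416667 → 20 → u; chars qu.

CG50qu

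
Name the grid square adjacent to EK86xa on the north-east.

Longitude subsquare x = 23; +1 → 24, wraps to 0 = a, carry into square.
Longitude square 8; +1 → 9.
Latitude subsquare a = 0; +1 → 1 = b.

EK96ab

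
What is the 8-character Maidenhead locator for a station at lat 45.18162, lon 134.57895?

PN75ge93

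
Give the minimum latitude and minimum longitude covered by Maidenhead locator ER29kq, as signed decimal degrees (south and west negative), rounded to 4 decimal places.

Field E=4, R=17: +4·20° lon, +17·10° lat → SW at lon -100°, lat 80°.
Square 2, 9: +2·2° lon, +9·1° lat → SW at lon -96°, lat 89°.
Subsquare k=10, q=16: +10·0.0833333° lon, +16·0.0416667° lat → SW at lon -95.1667°, lat 89.6667°.
latitude 89.6667, longitude -95.1667.

89.6667, -95.1667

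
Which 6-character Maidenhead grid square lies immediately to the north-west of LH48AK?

LH38xl

Longitude subsquare a = 0; −1 → -1, wraps to 23 = x, carry into square.
Longitude square 4; −1 → 3.
Latitude subsquare k = 10; +1 → 11 = l.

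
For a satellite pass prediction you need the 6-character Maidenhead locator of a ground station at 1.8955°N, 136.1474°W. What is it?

Add 180° to longitude and 90° to latitude: 43.8526, 91.8955.
Field: 43.8526/20 → 2 → C, 91.8955/10 → 9 → J; chars CJ.
Square: 3.8526/2 → 1, 1.8955/1 → 1; chars 11.
Subsquare: 1.8526/0.0833333 → 22 → w, 0.8955/0.0416667 → 21 → v; chars wv.

CJ11wv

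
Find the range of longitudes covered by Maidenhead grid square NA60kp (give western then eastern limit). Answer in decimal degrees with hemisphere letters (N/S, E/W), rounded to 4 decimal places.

Field N=13, A=0: +13·20° lon, +0·10° lat → SW at lon 80°, lat -90°.
Square 6, 0: +6·2° lon, +0·1° lat → SW at lon 92°, lat -90°.
Subsquare k=10, p=15: +10·0.0833333° lon, +15·0.0416667° lat → SW at lon 92.8333°, lat -89.375°.
Cell spans 0.0833333° lon × 0.0416667° lat.
west 92.8333° E, east 92.9167° E.

92.8333° E, 92.9167° E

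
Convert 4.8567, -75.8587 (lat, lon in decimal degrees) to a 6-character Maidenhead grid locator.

Offset from 180°W / 90°S: lon 104.1413°, lat 94.8567°.
Field: lon ⌊104.1413/20⌋ = 5 → F; lat ⌊94.8567/10⌋ = 9 → J.
Square: lon ⌊4.1413/2⌋ = 2; lat ⌊4.8567/1⌋ = 4.
Subsquare: lon ⌊0.1413/0.0833333⌋ = 1 → b; lat ⌊0.8567/0.0416667⌋ = 20 → u.

FJ24bu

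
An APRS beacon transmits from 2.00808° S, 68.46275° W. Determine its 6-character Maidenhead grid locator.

Shift to the Maidenhead origin (180°W, 90°S): lon 111.5373, lat 87.9919.
Field: 111.5373/20 → 5 → F, 87.9919/10 → 8 → I; chars FI.
Square: 11.5373/2 → 5, 7.9919/1 → 7; chars 57.
Subsquare: 1.5373/0.0833333 → 18 → s, 0.9919/0.0416667 → 23 → x; chars sx.

FI57sx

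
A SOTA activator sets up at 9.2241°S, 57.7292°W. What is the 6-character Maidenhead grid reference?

Offset from 180°W / 90°S: lon 122.2708°, lat 80.7759°.
Field: 122.2708/20 → 6 → G, 80.7759/10 → 8 → I; chars GI.
Square: 2.2708/2 → 1, 0.7759/1 → 0; chars 10.
Subsquare: 0.2708/0.0833333 → 3 → d, 0.7759/0.0416667 → 18 → s; chars ds.

GI10ds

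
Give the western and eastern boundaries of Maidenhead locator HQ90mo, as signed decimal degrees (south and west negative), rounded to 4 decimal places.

-21.0000, -20.9167

Field H=7, Q=16: +7·20° lon, +16·10° lat → SW at lon -40°, lat 70°.
Square 9, 0: +9·2° lon, +0·1° lat → SW at lon -22°, lat 70°.
Subsquare m=12, o=14: +12·0.0833333° lon, +14·0.0416667° lat → SW at lon -21°, lat 70.5833°.
Cell spans 0.0833333° lon × 0.0416667° lat.
west -21.0000, east -20.9167.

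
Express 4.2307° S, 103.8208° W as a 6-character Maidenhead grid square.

DI85cs

Add 180° to longitude and 90° to latitude: 76.1792, 85.7693.
Field (20°×10°, letters A–R): lon ⌊76.1792/20⌋ = 3 → D; lat ⌊85.7693/10⌋ = 8 → I.
Square (2°×1°, digits 0–9): lon ⌊16.1792/2⌋ = 8; lat ⌊5.7693/1⌋ = 5.
Subsquare (5′×2.5′, letters a–x): lon ⌊0.1792/0.0833333⌋ = 2 → c; lat ⌊0.7693/0.0416667⌋ = 18 → s.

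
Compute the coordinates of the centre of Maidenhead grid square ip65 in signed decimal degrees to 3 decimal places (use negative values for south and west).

65.500, -7.000

Field I=8, P=15: +8·20° lon, +15·10° lat → SW at lon -20°, lat 60°.
Square 6, 5: +6·2° lon, +5·1° lat → SW at lon -8°, lat 65°.
Cell spans 2° lon × 1° lat. Centre is SW corner plus half of each.
latitude 65.500, longitude -7.000.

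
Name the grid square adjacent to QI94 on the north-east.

RI05

Longitude square 9; +1 → 10, wraps to 0, carry into field.
Longitude field Q = 16; +1 → 17 = R.
Latitude square 4; +1 → 5.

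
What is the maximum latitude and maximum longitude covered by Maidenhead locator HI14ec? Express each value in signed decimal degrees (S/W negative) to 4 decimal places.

-5.8750, -37.5833

Field H=7, I=8: +7·20° lon, +8·10° lat → SW at lon -40°, lat -10°.
Square 1, 4: +1·2° lon, +4·1° lat → SW at lon -38°, lat -6°.
Subsquare e=4, c=2: +4·0.0833333° lon, +2·0.0416667° lat → SW at lon -37.6667°, lat -5.91667°.
Cell spans 0.0833333° lon × 0.0416667° lat. NE corner is SW corner plus one full cell.
latitude -5.8750, longitude -37.5833.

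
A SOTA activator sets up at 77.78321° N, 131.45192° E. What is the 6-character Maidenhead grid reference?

PQ57rs

Add 180° to longitude and 90° to latitude: 311.4519, 167.7832.
Field (20°×10°, letters A–R): 311.4519/20 → 15 → P, 167.7832/10 → 16 → Q; chars PQ.
Square (2°×1°, digits 0–9): 11.4519/2 → 5, 7.7832/1 → 7; chars 57.
Subsquare (5′×2.5′, letters a–x): 1.4519/0.0833333 → 17 → r, 0.7832/0.0416667 → 18 → s; chars rs.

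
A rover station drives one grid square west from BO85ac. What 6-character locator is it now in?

BO75xc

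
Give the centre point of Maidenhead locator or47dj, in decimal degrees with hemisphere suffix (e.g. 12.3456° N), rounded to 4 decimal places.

Field O=14, R=17: +14·20° lon, +17·10° lat → SW at lon 100°, lat 80°.
Square 4, 7: +4·2° lon, +7·1° lat → SW at lon 108°, lat 87°.
Subsquare d=3, j=9: +3·0.0833333° lon, +9·0.0416667° lat → SW at lon 108.25°, lat 87.375°.
Cell spans 0.0833333° lon × 0.0416667° lat. Centre is SW corner plus half of each.
latitude 87.3958° N, longitude 108.2917° E.

87.3958° N, 108.2917° E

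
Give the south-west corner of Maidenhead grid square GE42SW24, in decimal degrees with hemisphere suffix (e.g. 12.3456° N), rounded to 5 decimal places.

47.06667° S, 50.48333° W

Field G=6, E=4: +6·20° lon, +4·10° lat → SW at lon -60°, lat -50°.
Square 4, 2: +4·2° lon, +2·1° lat → SW at lon -52°, lat -48°.
Subsquare s=18, w=22: +18·0.0833333° lon, +22·0.0416667° lat → SW at lon -50.5°, lat -47.0833°.
Extended square 2, 4: +2·0.00833333° lon, +4·0.00416667° lat → SW at lon -50.4833°, lat -47.0667°.
latitude 47.06667° S, longitude 50.48333° W.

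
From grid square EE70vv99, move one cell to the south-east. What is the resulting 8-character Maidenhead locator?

Longitude extended square 9; +1 → 10, wraps to 0, carry into subsquare.
Longitude subsquare v = 21; +1 → 22 = w.
Latitude extended square 9; −1 → 8.

EE70wv08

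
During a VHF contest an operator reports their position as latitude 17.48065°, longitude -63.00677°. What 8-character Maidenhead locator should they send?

Add 180° to longitude and 90° to latitude: 116.99323, 107.48065.
Field (20°×10°, letters A–R): 116.99323/20 → 5 → F, 107.48065/10 → 10 → K; chars FK.
Square (2°×1°, digits 0–9): 16.99323/2 → 8, 7.48065/1 → 7; chars 87.
Subsquare (5′×2.5′, letters a–x): 0.99323/0.0833333 → 11 → l, 0.48065/0.0416667 → 11 → l; chars ll.
Extended square (30″×15″, digits 0–9): 0.07656/0.00833333 → 9, 0.02232/0.00416667 → 5; chars 95.

FK87ll95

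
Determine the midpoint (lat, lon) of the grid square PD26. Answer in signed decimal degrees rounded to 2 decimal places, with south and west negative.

Field P=15, D=3: +15·20° lon, +3·10° lat → SW at lon 120°, lat -60°.
Square 2, 6: +2·2° lon, +6·1° lat → SW at lon 124°, lat -54°.
Cell spans 2° lon × 1° lat. Centre is SW corner plus half of each.
latitude -53.50, longitude 125.00.

-53.50, 125.00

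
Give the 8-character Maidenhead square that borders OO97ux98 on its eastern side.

OO97vx08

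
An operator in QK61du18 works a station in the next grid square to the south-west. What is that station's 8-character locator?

Longitude extended square 1; −1 → 0.
Latitude extended square 8; −1 → 7.

QK61du07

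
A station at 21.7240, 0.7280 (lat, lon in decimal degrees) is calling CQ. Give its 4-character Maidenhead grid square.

JL01

Add 180° to longitude and 90° to latitude: 180.73, 111.72.
Field (20°×10°, letters A–R): 180.73/20 → 9 → J, 111.72/10 → 11 → L; chars JL.
Square (2°×1°, digits 0–9): 0.73/2 → 0, 1.72/1 → 1; chars 01.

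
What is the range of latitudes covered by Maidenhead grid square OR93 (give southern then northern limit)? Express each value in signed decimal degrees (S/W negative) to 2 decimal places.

Field O=14, R=17: +14·20° lon, +17·10° lat → SW at lon 100°, lat 80°.
Square 9, 3: +9·2° lon, +3·1° lat → SW at lon 118°, lat 83°.
Cell spans 2° lon × 1° lat.
south 83.00, north 84.00.

83.00, 84.00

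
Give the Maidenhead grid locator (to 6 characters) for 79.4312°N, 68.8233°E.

Shift to the Maidenhead origin (180°W, 90°S): lon 248.8233, lat 169.4312.
Field (20°×10°, letters A–R): 248.8233/20 → 12 → M, 169.4312/10 → 16 → Q; chars MQ.
Square (2°×1°, digits 0–9): 8.8233/2 → 4, 9.4312/1 → 9; chars 49.
Subsquare (5′×2.5′, letters a–x): 0.8233/0.0833333 → 9 → j, 0.4312/0.0416667 → 10 → k; chars jk.

MQ49jk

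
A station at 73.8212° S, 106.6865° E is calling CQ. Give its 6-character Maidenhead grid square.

OB36ie

Offset from 180°W / 90°S: lon 286.6865°, lat 16.1788°.
Field: 286.6865/20 → 14 → O, 16.1788/10 → 1 → B; chars OB.
Square: 6.6865/2 → 3, 6.1788/1 → 6; chars 36.
Subsquare: 0.6865/0.0833333 → 8 → i, 0.1788/0.0416667 → 4 → e; chars ie.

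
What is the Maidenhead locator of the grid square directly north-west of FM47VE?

FM47uf

Longitude subsquare v = 21; −1 → 20 = u.
Latitude subsquare e = 4; +1 → 5 = f.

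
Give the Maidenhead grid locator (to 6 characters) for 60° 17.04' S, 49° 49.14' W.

GC59cr

Add 180° to longitude and 90° to latitude: 130.1810, 29.7160.
Field: lon ⌊130.1810/20⌋ = 6 → G; lat ⌊29.7160/10⌋ = 2 → C.
Square: lon ⌊10.1810/2⌋ = 5; lat ⌊9.7160/1⌋ = 9.
Subsquare: lon ⌊0.1810/0.0833333⌋ = 2 → c; lat ⌊0.7160/0.0416667⌋ = 17 → r.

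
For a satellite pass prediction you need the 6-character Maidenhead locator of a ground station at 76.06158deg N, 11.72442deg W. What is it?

IQ46db

Add 180° to longitude and 90° to latitude: 168.2756, 166.0616.
Field: 168.2756/20 → 8 → I, 166.0616/10 → 16 → Q; chars IQ.
Square: 8.2756/2 → 4, 6.0616/1 → 6; chars 46.
Subsquare: 0.2756/0.0833333 → 3 → d, 0.0616/0.0416667 → 1 → b; chars db.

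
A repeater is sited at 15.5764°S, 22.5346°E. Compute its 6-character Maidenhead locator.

Shift to the Maidenhead origin (180°W, 90°S): lon 202.5346, lat 74.4236.
Field: lon ⌊202.5346/20⌋ = 10 → K; lat ⌊74.4236/10⌋ = 7 → H.
Square: lon ⌊2.5346/2⌋ = 1; lat ⌊4.4236/1⌋ = 4.
Subsquare: lon ⌊0.5346/0.0833333⌋ = 6 → g; lat ⌊0.4236/0.0416667⌋ = 10 → k.

KH14gk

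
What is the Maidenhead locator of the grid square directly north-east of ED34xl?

ED44am

Longitude subsquare x = 23; +1 → 24, wraps to 0 = a, carry into square.
Longitude square 3; +1 → 4.
Latitude subsquare l = 11; +1 → 12 = m.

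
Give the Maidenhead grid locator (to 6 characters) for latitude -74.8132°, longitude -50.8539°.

Add 180° to longitude and 90° to latitude: 129.1461, 15.1868.
Field (20°×10°, letters A–R): lon ⌊129.1461/20⌋ = 6 → G; lat ⌊15.1868/10⌋ = 1 → B.
Square (2°×1°, digits 0–9): lon ⌊9.1461/2⌋ = 4; lat ⌊5.1868/1⌋ = 5.
Subsquare (5′×2.5′, letters a–x): lon ⌊1.1461/0.0833333⌋ = 13 → n; lat ⌊0.1868/0.0416667⌋ = 4 → e.

GB45ne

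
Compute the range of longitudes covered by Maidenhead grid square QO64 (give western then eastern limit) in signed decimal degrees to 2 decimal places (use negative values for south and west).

152.00, 154.00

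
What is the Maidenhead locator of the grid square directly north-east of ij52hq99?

IJ52ir00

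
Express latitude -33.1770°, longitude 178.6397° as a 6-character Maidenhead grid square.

Shift to the Maidenhead origin (180°W, 90°S): lon 358.6397, lat 56.8230.
Field: 358.6397/20 → 17 → R, 56.8230/10 → 5 → F; chars RF.
Square: 18.6397/2 → 9, 6.8230/1 → 6; chars 96.
Subsquare: 0.6397/0.0833333 → 7 → h, 0.8230/0.0416667 → 19 → t; chars ht.

RF96ht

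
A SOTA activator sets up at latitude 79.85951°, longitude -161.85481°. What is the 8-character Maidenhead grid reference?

AQ99bu76

Add 180° to longitude and 90° to latitude: 18.14519, 169.85951.
Field: 18.14519/20 → 0 → A, 169.85951/10 → 16 → Q; chars AQ.
Square: 18.14519/2 → 9, 9.85951/1 → 9; chars 99.
Subsquare: 0.14519/0.0833333 → 1 → b, 0.85951/0.0416667 → 20 → u; chars bu.
Extended square: 0.06186/0.00833333 → 7, 0.02618/0.00416667 → 6; chars 76.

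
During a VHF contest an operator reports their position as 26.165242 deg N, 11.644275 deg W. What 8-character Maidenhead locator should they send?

IL46ed29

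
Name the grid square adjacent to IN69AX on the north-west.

Longitude subsquare a = 0; −1 → -1, wraps to 23 = x, carry into square.
Longitude square 6; −1 → 5.
Latitude subsquare x = 23; +1 → 24, wraps to 0 = a, carry into square.
Latitude square 9; +1 → 10, wraps to 0, carry into field.
Latitude field N = 13; +1 → 14 = O.

IO50xa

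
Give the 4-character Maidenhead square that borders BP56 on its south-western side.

Longitude square 5; −1 → 4.
Latitude square 6; −1 → 5.

BP45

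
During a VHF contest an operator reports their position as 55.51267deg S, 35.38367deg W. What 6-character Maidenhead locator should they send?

HD24hl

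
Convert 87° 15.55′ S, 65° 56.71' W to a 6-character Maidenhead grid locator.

FA72ar

Offset from 180°W / 90°S: lon 114.0548°, lat 2.7408°.
Field: 114.0548/20 → 5 → F, 2.7408/10 → 0 → A; chars FA.
Square: 14.0548/2 → 7, 2.7408/1 → 2; chars 72.
Subsquare: 0.0548/0.0833333 → 0 → a, 0.7408/0.0416667 → 17 → r; chars ar.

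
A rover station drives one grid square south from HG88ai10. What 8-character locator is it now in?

HG88ah19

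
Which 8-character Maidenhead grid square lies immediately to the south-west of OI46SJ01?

OI46rj90

Longitude extended square 0; −1 → -1, wraps to 9, carry into subsquare.
Longitude subsquare s = 18; −1 → 17 = r.
Latitude extended square 1; −1 → 0.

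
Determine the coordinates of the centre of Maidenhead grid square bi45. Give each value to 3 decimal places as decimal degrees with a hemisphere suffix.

Field B=1, I=8: +1·20° lon, +8·10° lat → SW at lon -160°, lat -10°.
Square 4, 5: +4·2° lon, +5·1° lat → SW at lon -152°, lat -5°.
Cell spans 2° lon × 1° lat. Centre is SW corner plus half of each.
latitude 4.500° S, longitude 151.000° W.

4.500° S, 151.000° W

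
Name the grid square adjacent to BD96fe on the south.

Latitude subsquare e = 4; −1 → 3 = d.
The longitude characters are unchanged.

BD96fd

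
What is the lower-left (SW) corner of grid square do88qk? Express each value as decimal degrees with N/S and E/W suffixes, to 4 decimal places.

Field D=3, O=14: +3·20° lon, +14·10° lat → SW at lon -120°, lat 50°.
Square 8, 8: +8·2° lon, +8·1° lat → SW at lon -104°, lat 58°.
Subsquare q=16, k=10: +16·0.0833333° lon, +10·0.0416667° lat → SW at lon -102.667°, lat 58.4167°.
latitude 58.4167° N, longitude 102.6667° W.

58.4167° N, 102.6667° W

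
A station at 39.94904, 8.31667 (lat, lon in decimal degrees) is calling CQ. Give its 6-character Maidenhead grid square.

Offset from 180°W / 90°S: lon 188.3167°, lat 129.9490°.
Field: 188.3167/20 → 9 → J, 129.9490/10 → 12 → M; chars JM.
Square: 8.3167/2 → 4, 9.9490/1 → 9; chars 49.
Subsquare: 0.3167/0.0833333 → 3 → d, 0.9490/0.0416667 → 22 → w; chars dw.

JM49dw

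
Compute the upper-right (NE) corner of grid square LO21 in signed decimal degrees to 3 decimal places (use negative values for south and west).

Field L=11, O=14: +11·20° lon, +14·10° lat → SW at lon 40°, lat 50°.
Square 2, 1: +2·2° lon, +1·1° lat → SW at lon 44°, lat 51°.
Cell spans 2° lon × 1° lat. NE corner is SW corner plus one full cell.
latitude 52.000, longitude 46.000.

52.000, 46.000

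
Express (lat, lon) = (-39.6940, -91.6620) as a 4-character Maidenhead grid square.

Offset from 180°W / 90°S: lon 88.34°, lat 50.31°.
Field: 88.34/20 → 4 → E, 50.31/10 → 5 → F; chars EF.
Square: 8.34/2 → 4, 0.31/1 → 0; chars 40.

EF40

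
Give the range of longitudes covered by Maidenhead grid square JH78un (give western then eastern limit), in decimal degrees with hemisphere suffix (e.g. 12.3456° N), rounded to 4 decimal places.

15.6667° E, 15.7500° E

Field J=9, H=7: +9·20° lon, +7·10° lat → SW at lon 0°, lat -20°.
Square 7, 8: +7·2° lon, +8·1° lat → SW at lon 14°, lat -12°.
Subsquare u=20, n=13: +20·0.0833333° lon, +13·0.0416667° lat → SW at lon 15.6667°, lat -11.4583°.
Cell spans 0.0833333° lon × 0.0416667° lat.
west 15.6667° E, east 15.7500° E.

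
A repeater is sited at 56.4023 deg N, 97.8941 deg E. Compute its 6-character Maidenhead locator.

Offset from 180°W / 90°S: lon 277.8941°, lat 146.4023°.
Field: lon ⌊277.8941/20⌋ = 13 → N; lat ⌊146.4023/10⌋ = 14 → O.
Square: lon ⌊17.8941/2⌋ = 8; lat ⌊6.4023/1⌋ = 6.
Subsquare: lon ⌊1.8941/0.0833333⌋ = 22 → w; lat ⌊0.4023/0.0416667⌋ = 9 → j.

NO86wj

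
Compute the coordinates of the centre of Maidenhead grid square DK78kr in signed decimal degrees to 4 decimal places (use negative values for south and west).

18.7292, -105.1250

Field D=3, K=10: +3·20° lon, +10·10° lat → SW at lon -120°, lat 10°.
Square 7, 8: +7·2° lon, +8·1° lat → SW at lon -106°, lat 18°.
Subsquare k=10, r=17: +10·0.0833333° lon, +17·0.0416667° lat → SW at lon -105.167°, lat 18.7083°.
Cell spans 0.0833333° lon × 0.0416667° lat. Centre is SW corner plus half of each.
latitude 18.7292, longitude -105.1250.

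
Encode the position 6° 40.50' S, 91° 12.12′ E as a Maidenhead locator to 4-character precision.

Shift to the Maidenhead origin (180°W, 90°S): lon 271.20, lat 83.33.
Field: lon ⌊271.20/20⌋ = 13 → N; lat ⌊83.33/10⌋ = 8 → I.
Square: lon ⌊11.20/2⌋ = 5; lat ⌊3.33/1⌋ = 3.

NI53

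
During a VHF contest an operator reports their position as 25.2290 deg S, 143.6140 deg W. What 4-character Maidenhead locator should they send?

BG84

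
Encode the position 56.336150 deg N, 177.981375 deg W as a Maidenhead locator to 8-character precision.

AO16ai20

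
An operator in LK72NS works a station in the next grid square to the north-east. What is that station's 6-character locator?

Longitude subsquare n = 13; +1 → 14 = o.
Latitude subsquare s = 18; +1 → 19 = t.

LK72ot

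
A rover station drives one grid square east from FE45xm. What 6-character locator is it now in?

FE55am

Longitude subsquare x = 23; +1 → 24, wraps to 0 = a, carry into square.
Longitude square 4; +1 → 5.
The latitude characters are unchanged.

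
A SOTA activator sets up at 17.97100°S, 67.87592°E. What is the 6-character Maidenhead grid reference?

MH32wa

Shift to the Maidenhead origin (180°W, 90°S): lon 247.8759, lat 72.0290.
Field: lon ⌊247.8759/20⌋ = 12 → M; lat ⌊72.0290/10⌋ = 7 → H.
Square: lon ⌊7.8759/2⌋ = 3; lat ⌊2.0290/1⌋ = 2.
Subsquare: lon ⌊1.8759/0.0833333⌋ = 22 → w; lat ⌊0.0290/0.0416667⌋ = 0 → a.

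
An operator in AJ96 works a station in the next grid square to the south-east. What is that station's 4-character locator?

Longitude square 9; +1 → 10, wraps to 0, carry into field.
Longitude field A = 0; +1 → 1 = B.
Latitude square 6; −1 → 5.

BJ05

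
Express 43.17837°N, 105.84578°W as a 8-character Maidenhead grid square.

DN73be82

Shift to the Maidenhead origin (180°W, 90°S): lon 74.15422, lat 133.17837.
Field: lon ⌊74.15422/20⌋ = 3 → D; lat ⌊133.17837/10⌋ = 13 → N.
Square: lon ⌊14.15422/2⌋ = 7; lat ⌊3.17837/1⌋ = 3.
Subsquare: lon ⌊0.15422/0.0833333⌋ = 1 → b; lat ⌊0.17837/0.0416667⌋ = 4 → e.
Extended square: lon ⌊0.07089/0.00833333⌋ = 8; lat ⌊0.01170/0.00416667⌋ = 2.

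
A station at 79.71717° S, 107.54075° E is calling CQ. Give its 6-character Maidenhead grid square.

Add 180° to longitude and 90° to latitude: 287.5408, 10.2828.
Field: 287.5408/20 → 14 → O, 10.2828/10 → 1 → B; chars OB.
Square: 7.5408/2 → 3, 0.2828/1 → 0; chars 30.
Subsquare: 1.5408/0.0833333 → 18 → s, 0.2828/0.0416667 → 6 → g; chars sg.

OB30sg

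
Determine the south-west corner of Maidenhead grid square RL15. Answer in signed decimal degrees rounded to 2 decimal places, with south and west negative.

25.00, 162.00

Field R=17, L=11: +17·20° lon, +11·10° lat → SW at lon 160°, lat 20°.
Square 1, 5: +1·2° lon, +5·1° lat → SW at lon 162°, lat 25°.
latitude 25.00, longitude 162.00.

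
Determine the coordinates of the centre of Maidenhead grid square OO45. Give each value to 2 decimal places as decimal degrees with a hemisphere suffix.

55.50° N, 109.00° E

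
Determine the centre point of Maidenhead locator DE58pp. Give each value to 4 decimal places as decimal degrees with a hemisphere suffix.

Field D=3, E=4: +3·20° lon, +4·10° lat → SW at lon -120°, lat -50°.
Square 5, 8: +5·2° lon, +8·1° lat → SW at lon -110°, lat -42°.
Subsquare p=15, p=15: +15·0.0833333° lon, +15·0.0416667° lat → SW at lon -108.75°, lat -41.375°.
Cell spans 0.0833333° lon × 0.0416667° lat. Centre is SW corner plus half of each.
latitude 41.3542° S, longitude 108.7083° W.

41.3542° S, 108.7083° W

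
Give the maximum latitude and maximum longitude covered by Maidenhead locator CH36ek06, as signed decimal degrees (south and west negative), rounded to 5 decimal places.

-13.55417, -133.65833

Field C=2, H=7: +2·20° lon, +7·10° lat → SW at lon -140°, lat -20°.
Square 3, 6: +3·2° lon, +6·1° lat → SW at lon -134°, lat -14°.
Subsquare e=4, k=10: +4·0.0833333° lon, +10·0.0416667° lat → SW at lon -133.667°, lat -13.5833°.
Extended square 0, 6: +0·0.00833333° lon, +6·0.00416667° lat → SW at lon -133.667°, lat -13.5583°.
Cell spans 0.00833333° lon × 0.00416667° lat. NE corner is SW corner plus one full cell.
latitude -13.55417, longitude -133.65833.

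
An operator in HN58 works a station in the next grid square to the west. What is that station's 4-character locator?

Longitude square 5; −1 → 4.
The latitude characters are unchanged.

HN48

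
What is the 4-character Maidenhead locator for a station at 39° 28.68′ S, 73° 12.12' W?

Offset from 180°W / 90°S: lon 106.80°, lat 50.52°.
Field (20°×10°, letters A–R): lon ⌊106.80/20⌋ = 5 → F; lat ⌊50.52/10⌋ = 5 → F.
Square (2°×1°, digits 0–9): lon ⌊6.80/2⌋ = 3; lat ⌊0.52/1⌋ = 0.

FF30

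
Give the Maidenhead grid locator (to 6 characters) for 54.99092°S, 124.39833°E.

PD25ea

Offset from 180°W / 90°S: lon 304.3983°, lat 35.0091°.
Field: 304.3983/20 → 15 → P, 35.0091/10 → 3 → D; chars PD.
Square: 4.3983/2 → 2, 5.0091/1 → 5; chars 25.
Subsquare: 0.3983/0.0833333 → 4 → e, 0.0091/0.0416667 → 0 → a; chars ea.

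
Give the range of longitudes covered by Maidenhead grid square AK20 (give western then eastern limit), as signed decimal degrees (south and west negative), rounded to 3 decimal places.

-176.000, -174.000

Field A=0, K=10: +0·20° lon, +10·10° lat → SW at lon -180°, lat 10°.
Square 2, 0: +2·2° lon, +0·1° lat → SW at lon -176°, lat 10°.
Cell spans 2° lon × 1° lat.
west -176.000, east -174.000.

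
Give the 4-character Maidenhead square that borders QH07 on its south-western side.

PH96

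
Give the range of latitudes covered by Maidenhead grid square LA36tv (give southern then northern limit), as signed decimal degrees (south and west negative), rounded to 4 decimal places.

Field L=11, A=0: +11·20° lon, +0·10° lat → SW at lon 40°, lat -90°.
Square 3, 6: +3·2° lon, +6·1° lat → SW at lon 46°, lat -84°.
Subsquare t=19, v=21: +19·0.0833333° lon, +21·0.0416667° lat → SW at lon 47.5833°, lat -83.125°.
Cell spans 0.0833333° lon × 0.0416667° lat.
south -83.1250, north -83.0833.

-83.1250, -83.0833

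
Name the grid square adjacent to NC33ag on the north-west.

Longitude subsquare a = 0; −1 → -1, wraps to 23 = x, carry into square.
Longitude square 3; −1 → 2.
Latitude subsquare g = 6; +1 → 7 = h.

NC23xh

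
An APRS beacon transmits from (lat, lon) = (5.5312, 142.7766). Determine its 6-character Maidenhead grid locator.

Shift to the Maidenhead origin (180°W, 90°S): lon 322.7766, lat 95.5312.
Field: 322.7766/20 → 16 → Q, 95.5312/10 → 9 → J; chars QJ.
Square: 2.7766/2 → 1, 5.5312/1 → 5; chars 15.
Subsquare: 0.7766/0.0833333 → 9 → j, 0.5312/0.0416667 → 12 → m; chars jm.

QJ15jm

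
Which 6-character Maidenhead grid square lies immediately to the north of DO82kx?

DO83ka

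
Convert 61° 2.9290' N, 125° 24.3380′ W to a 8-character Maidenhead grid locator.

CP71hb11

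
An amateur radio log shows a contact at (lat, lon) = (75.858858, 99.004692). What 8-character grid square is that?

NQ95mu06

Offset from 180°W / 90°S: lon 279.00469°, lat 165.85886°.
Field: lon ⌊279.00469/20⌋ = 13 → N; lat ⌊165.85886/10⌋ = 16 → Q.
Square: lon ⌊19.00469/2⌋ = 9; lat ⌊5.85886/1⌋ = 5.
Subsquare: lon ⌊1.00469/0.0833333⌋ = 12 → m; lat ⌊0.85886/0.0416667⌋ = 20 → u.
Extended square: lon ⌊0.00469/0.00833333⌋ = 0; lat ⌊0.02552/0.00416667⌋ = 6.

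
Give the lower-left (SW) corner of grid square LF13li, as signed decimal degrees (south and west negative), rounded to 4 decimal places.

-36.6667, 42.9167

Field L=11, F=5: +11·20° lon, +5·10° lat → SW at lon 40°, lat -40°.
Square 1, 3: +1·2° lon, +3·1° lat → SW at lon 42°, lat -37°.
Subsquare l=11, i=8: +11·0.0833333° lon, +8·0.0416667° lat → SW at lon 42.9167°, lat -36.6667°.
latitude -36.6667, longitude 42.9167.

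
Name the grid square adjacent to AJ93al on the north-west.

Longitude subsquare a = 0; −1 → -1, wraps to 23 = x, carry into square.
Longitude square 9; −1 → 8.
Latitude subsquare l = 11; +1 → 12 = m.

AJ83xm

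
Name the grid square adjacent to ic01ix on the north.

IC02ia

Latitude subsquare x = 23; +1 → 24, wraps to 0 = a, carry into square.
Latitude square 1; +1 → 2.
The longitude characters are unchanged.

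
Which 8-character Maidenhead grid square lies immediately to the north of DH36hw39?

DH36hx30

Latitude extended square 9; +1 → 10, wraps to 0, carry into subsquare.
Latitude subsquare w = 22; +1 → 23 = x.
The longitude characters are unchanged.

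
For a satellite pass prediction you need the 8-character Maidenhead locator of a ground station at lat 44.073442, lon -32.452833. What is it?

HN34sb57

Add 180° to longitude and 90° to latitude: 147.54717, 134.07344.
Field: lon ⌊147.54717/20⌋ = 7 → H; lat ⌊134.07344/10⌋ = 13 → N.
Square: lon ⌊7.54717/2⌋ = 3; lat ⌊4.07344/1⌋ = 4.
Subsquare: lon ⌊1.54717/0.0833333⌋ = 18 → s; lat ⌊0.07344/0.0416667⌋ = 1 → b.
Extended square: lon ⌊0.04717/0.00833333⌋ = 5; lat ⌊0.03178/0.00416667⌋ = 7.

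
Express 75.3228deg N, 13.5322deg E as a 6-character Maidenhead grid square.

JQ65sh

Shift to the Maidenhead origin (180°W, 90°S): lon 193.5322, lat 165.3228.
Field: lon ⌊193.5322/20⌋ = 9 → J; lat ⌊165.3228/10⌋ = 16 → Q.
Square: lon ⌊13.5322/2⌋ = 6; lat ⌊5.3228/1⌋ = 5.
Subsquare: lon ⌊1.5322/0.0833333⌋ = 18 → s; lat ⌊0.3228/0.0416667⌋ = 7 → h.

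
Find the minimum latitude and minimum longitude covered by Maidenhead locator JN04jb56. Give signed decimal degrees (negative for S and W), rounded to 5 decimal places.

Field J=9, N=13: +9·20° lon, +13·10° lat → SW at lon 0°, lat 40°.
Square 0, 4: +0·2° lon, +4·1° lat → SW at lon 0°, lat 44°.
Subsquare j=9, b=1: +9·0.0833333° lon, +1·0.0416667° lat → SW at lon 0.75°, lat 44.0417°.
Extended square 5, 6: +5·0.00833333° lon, +6·0.00416667° lat → SW at lon 0.791667°, lat 44.0667°.
latitude 44.06667, longitude 0.79167.

44.06667, 0.79167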